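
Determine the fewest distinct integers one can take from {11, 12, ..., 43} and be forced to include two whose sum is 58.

Group the elements by complementary pair {x, 58−x}: {15,43}, {16,42}, {17,41}, …, giving 14 two-element pairs, the single value 29 (it cannot pair with itself since the integers are distinct), and 4 integers whose partner 58−x falls outside [11,43].
Pigeonhole: treating each of those 19 groups as a pigeonhole, one can pick one integer per group — 19 integers — with no two summing to 58.
The 20th integer lands in an occupied pair, forcing a sum of 58.

20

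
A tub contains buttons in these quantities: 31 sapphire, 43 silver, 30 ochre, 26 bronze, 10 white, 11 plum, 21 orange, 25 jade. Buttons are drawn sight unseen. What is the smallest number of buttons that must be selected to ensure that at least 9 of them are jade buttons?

In the worst case for collecting jade buttons, every non-jade button comes out first.
There are 31 + 43 + 30 + 26 + 10 + 11 + 21 = 172 non-jade buttons altogether.
After those, each further button must be jade, so 172 + 9 = 181 draws guarantee 9 jade buttons.

181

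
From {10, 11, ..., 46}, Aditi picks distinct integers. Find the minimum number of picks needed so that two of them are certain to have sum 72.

A set avoiding the sum 72 can contain at most one of each pair {x, 72−x}, plus the 17 elements whose complement lies outside the range or equal to its own complement.
The integers 10, …, 36 (27 of them) are such a set: any two sum to at least 10+11 = 21 and at most 35+36 = 71 < 72.
By the pigeonhole principle, any 28th integer completes one of the 10 pairs, so 28 choices force a sum of 72.

28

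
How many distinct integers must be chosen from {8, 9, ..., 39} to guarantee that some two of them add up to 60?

A set avoiding the sum 60 can contain at most one of each pair {x, 60−x}, plus the 14 elements whose complement lies outside the range or equal to its own complement.
The integers 8, …, 30 (23 of them) are such a set: any two sum to at least 8+9 = 17 and at most 29+30 = 59 < 60.
Any 24th integer completes one of the 9 pairs, so 24 choices force a sum of 60.

24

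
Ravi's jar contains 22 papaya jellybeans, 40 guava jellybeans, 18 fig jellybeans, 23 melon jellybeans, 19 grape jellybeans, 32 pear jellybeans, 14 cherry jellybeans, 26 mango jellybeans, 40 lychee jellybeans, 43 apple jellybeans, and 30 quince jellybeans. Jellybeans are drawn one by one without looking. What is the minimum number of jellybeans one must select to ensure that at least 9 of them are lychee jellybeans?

276

In the worst case for collecting lychee jellybeans, every non-lychee jellybean comes out first.
There are 22 + 40 + 18 + 23 + 19 + 32 + 14 + 26 + 43 + 30 = 267 non-lychee jellybeans altogether.
After those, each further jellybean must be lychee, so 267 + 9 = 276 draws guarantee 9 lychee jellybeans.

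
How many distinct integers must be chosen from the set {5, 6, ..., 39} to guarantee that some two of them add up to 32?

Group the elements by complementary pair {x, 32−x}: {5,27}, {6,26}, {7,25}, …, giving 11 two-element pairs, the single value 16 (it cannot pair with itself since the integers are distinct), and 12 integers whose partner 32−x falls outside [5,39].
Pigeonhole: treating each of those 24 groups as a pigeonhole, one can pick one integer per group — 24 integers — with no two summing to 32.
The 25th integer lands in an occupied pair, forcing a sum of 32.

25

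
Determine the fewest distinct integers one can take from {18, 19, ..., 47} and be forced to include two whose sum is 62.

Group the elements by complementary pair {x, 62−x}: {18,44}, {19,43}, {20,42}, …, giving 13 two-element pairs; the single value 31 (it cannot pair with itself since the integers are distinct); and 3 integers whose partner 62−x falls outside [18,47].
By the pigeonhole principle, treating each of those 17 groups as a pigeonhole, one can pick one integer per group — 17 integers — with no two summing to 62.
The 18th integer lands in an occupied pair, forcing a sum of 62.

18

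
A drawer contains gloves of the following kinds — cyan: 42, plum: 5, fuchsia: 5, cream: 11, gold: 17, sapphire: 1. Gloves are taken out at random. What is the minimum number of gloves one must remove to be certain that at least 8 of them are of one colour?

Pigeonhole: the 6 colours are the holes; the gloves drawn are the pigeons.
To avoid 8 of any one colour, the worst case takes at most 7 of each colour, or every glove of a colour that has fewer than 7.
That gives 7 + 5 + 5 + 7 + 7 + 1 = 32 gloves with no colour reaching 8.
The next glove forces some colour to 8, so 32 + 1 = 33.

33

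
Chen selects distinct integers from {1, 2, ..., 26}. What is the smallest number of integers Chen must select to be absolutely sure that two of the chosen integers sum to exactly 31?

A set avoiding the sum 31 can contain at most one of each pair {x, 31−x}, plus the 4 elements whose complement lies outside the range.
The integers 1, …, 15 (15 of them) are such a set: any two sum to at least 1+2 = 3 and at most 14+15 = 29 < 31.
Any 16th integer completes one of the 11 pairs, so 16 choices force a sum of 31.

16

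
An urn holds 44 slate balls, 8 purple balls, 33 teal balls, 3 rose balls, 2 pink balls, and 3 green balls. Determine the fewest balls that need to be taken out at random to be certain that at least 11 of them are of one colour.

37

By pigeonhole, the 6 colours are the holes; the balls drawn are the pigeons.
To avoid 11 of any one colour, the worst case takes at most 10 of each colour, or every ball of a colour that has fewer than 10.
That gives 10 + 8 + 10 + 3 + 2 + 3 = 36 balls with no colour reaching 11.
The next ball forces some colour to 11, so 36 + 1 = 37.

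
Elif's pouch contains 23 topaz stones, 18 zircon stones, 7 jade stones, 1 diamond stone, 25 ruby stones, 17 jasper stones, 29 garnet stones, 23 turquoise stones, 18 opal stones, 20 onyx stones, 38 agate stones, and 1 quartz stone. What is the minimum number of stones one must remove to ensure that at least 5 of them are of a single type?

By pigeonhole, put each drawn stone into a box by type. The largest draw with every box below 5 takes min(count, 4) from each type; types with fewer than 4 contribute all they have.
Σ min(cᵢ, 4) = 4 + 4 + 4 + 1 + 4 + 4 + 4 + 4 + 4 + 4 + 4 + 1 = 42.
Draw number 42 + 1 = 43 must push one box to 5.

43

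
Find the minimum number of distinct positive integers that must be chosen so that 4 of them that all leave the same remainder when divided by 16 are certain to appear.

The 16 residue classes mod 16 are the pigeonholes.
With 48 integers one could put 3 in each residue class and have no class reach 4.
The 49th integer pushes some class to 4, so 16·3 + 1 = 49.

49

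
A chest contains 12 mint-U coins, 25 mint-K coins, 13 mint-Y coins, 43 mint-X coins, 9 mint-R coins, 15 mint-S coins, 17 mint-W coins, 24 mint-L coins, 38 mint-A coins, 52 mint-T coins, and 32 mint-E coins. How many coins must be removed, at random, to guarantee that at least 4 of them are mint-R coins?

275

In the worst case for collecting mint-R coins, every non-mint-R coin comes out first.
There are 12 + 25 + 13 + 43 + 15 + 17 + 24 + 38 + 52 + 32 = 271 non-mint-R coins altogether.
After those, each further coin must be mint-R, so 271 + 4 = 275 draws guarantee 4 mint-R coins.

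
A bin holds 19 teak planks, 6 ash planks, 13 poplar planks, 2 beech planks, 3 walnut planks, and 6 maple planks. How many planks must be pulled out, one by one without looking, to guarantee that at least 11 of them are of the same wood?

38

Pigeonhole: put each drawn plank into a box by wood. The largest draw with every box below 11 takes min(count, 10) from each wood; woods with fewer than 10 contribute all they have.
Σ min(cᵢ, 10) = 10 + 6 + 10 + 2 + 3 + 6 = 37.
Draw number 37 + 1 = 38 must push one box to 11.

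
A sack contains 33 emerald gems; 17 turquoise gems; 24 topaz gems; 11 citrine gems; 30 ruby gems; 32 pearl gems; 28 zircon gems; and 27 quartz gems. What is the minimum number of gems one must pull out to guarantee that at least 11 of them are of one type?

81

By the pigeonhole principle, put each drawn gem into a box by type. The largest draw with every box below 11 takes min(count, 10) from each type.
Σ min(cᵢ, 10) = 10 + 10 + 10 + 10 + 10 + 10 + 10 + 10 = 80.
Draw number 80 + 1 = 81 must push one box to 11.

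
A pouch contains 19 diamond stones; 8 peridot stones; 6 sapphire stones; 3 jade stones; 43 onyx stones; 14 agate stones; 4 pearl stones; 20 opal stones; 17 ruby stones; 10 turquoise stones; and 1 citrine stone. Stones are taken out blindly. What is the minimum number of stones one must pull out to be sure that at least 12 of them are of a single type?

88

An adversary could hand out at most 11 stones per type (6 types run out sooner): 11 + 8 + 6 + 3 + 11 + 11 + 4 + 11 + 11 + 10 + 1 = 87 stones and still no type has 12.
By pigeonhole, one more stone lands in a type already at 11, so 88 draws are enough and 87 are not.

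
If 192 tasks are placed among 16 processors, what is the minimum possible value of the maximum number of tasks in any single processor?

12

The 16 processors are the holes and the 192 tasks are the pigeons.
If every processor held at most 11 tasks, the total would be at most 16 × 11 = 176, which is less than 192.
So some processor holds at least ⌈192/16⌉ = 12 tasks.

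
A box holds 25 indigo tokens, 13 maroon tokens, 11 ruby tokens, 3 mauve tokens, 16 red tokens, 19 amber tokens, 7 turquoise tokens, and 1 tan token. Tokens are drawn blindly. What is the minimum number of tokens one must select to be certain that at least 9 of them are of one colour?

52

Put each drawn token into a box by colour. The largest draw with every box below 9 takes min(count, 8) from each colour; colours with fewer than 8 contribute all they have.
Σ min(cᵢ, 8) = 8 + 8 + 8 + 3 + 8 + 8 + 7 + 1 = 51.
Draw number 51 + 1 = 52 must push one box to 9.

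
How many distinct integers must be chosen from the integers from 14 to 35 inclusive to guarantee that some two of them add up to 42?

Group the elements by complementary pair {x, 42−x}: {14,28}, {15,27}, {16,26}, …, giving 7 two-element pairs, the single value 21 (it cannot pair with itself since the integers are distinct), and 7 integers whose partner 42−x falls outside [14,35].
Pigeonhole: treating each of those 15 groups as a pigeonhole, one can pick one integer per group — 15 integers — with no two summing to 42.
The 16th integer lands in an occupied pair, forcing a sum of 42.

16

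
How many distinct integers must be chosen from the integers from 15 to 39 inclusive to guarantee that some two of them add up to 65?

Group the elements by complementary pair {x, 65−x}: {26,39}, {27,38}, {28,37}, …, giving 7 two-element pairs and 11 integers whose partner 65−x falls outside [15,39].
By the pigeonhole principle, treating each of those 18 groups as a pigeonhole, one can pick one integer per group — 18 integers — with no two summing to 65.
The 19th integer lands in an occupied pair, forcing a sum of 65.

19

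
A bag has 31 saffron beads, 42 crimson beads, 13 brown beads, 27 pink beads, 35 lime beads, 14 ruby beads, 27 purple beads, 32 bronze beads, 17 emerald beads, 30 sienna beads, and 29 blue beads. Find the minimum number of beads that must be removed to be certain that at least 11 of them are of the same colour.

111

By the pigeonhole principle, the 11 colours are the holes; the beads drawn are the pigeons.
To avoid 11 of any one colour, the worst case takes at most 10 of each colour.
That gives 10 + 10 + 10 + 10 + 10 + 10 + 10 + 10 + 10 + 10 + 10 = 110 beads with no colour reaching 11.
The next bead forces some colour to 11, so 110 + 1 = 111.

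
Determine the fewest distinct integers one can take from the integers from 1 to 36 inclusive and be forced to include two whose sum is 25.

Two chosen integers sum to 25 exactly when both halves of some pair {x, 25−x} with 1 ≤ x ≤ 25−x ≤ 24 are chosen — 12 such pairs.
The remaining 12 elements (those with no distinct partner in range) can never complete a 25-sum, so the worst case takes all of them and one from each pair: 12 + 12 = 24.
Pigeonhole: the 25th integer has to be the second member of some pair, so 24 + 1 = 25.

25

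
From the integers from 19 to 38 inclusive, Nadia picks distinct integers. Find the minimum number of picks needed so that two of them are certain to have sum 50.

Group the elements by complementary pair {x, 50−x}: {19,31}, {20,30}, {21,29}, …, giving 6 two-element pairs, the single value 25 (it cannot pair with itself since the integers are distinct), and 7 integers whose partner 50−x falls outside [19,38].
Pigeonhole: treating each of those 14 groups as a pigeonhole, one can pick one integer per group — 14 integers — with no two summing to 50.
The 15th integer lands in an occupied pair, forcing a sum of 50.

15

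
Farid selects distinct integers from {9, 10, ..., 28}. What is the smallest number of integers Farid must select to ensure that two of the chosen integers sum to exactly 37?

Group the elements by complementary pair {x, 37−x}: {9,28}, {10,27}, {11,26}, …, giving 10 two-element pairs.
By the pigeonhole principle, treating each of those 10 groups as a pigeonhole, one can pick one integer per group — 10 integers — with no two summing to 37.
The 11th integer lands in an occupied pair, forcing a sum of 37.

11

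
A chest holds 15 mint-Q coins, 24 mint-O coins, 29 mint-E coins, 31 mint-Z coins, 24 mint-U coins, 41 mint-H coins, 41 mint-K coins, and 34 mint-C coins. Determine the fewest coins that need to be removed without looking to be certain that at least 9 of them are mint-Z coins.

In the worst case for collecting mint-Z coins, every non-mint-Z coin comes out first.
There are 15 + 24 + 29 + 24 + 41 + 41 + 34 = 208 non-mint-Z coins altogether.
After those, each further coin must be mint-Z, so 208 + 9 = 217 draws guarantee 9 mint-Z coins.

217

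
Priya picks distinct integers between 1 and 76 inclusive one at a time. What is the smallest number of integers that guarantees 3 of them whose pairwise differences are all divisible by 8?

17

Integers whose pairwise differences are multiples of 8 are exactly those sharing a remainder mod 8. By pigeonhole, the 8 residue classes mod 8 are the pigeonholes.
With 16 integers one could put 2 in each residue class and have no class reach 3.
The 17th integer pushes some class to 3, so 8·2 + 1 = 17.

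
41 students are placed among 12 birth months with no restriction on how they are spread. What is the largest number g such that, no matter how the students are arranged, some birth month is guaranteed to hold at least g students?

By the pigeonhole principle, the 12 birth months are the holes and the 41 students are the pigeons.
If every birth month held at most 3 students, the total would be at most 12 × 3 = 36, which is less than 41.
So some birth month holds at least ⌈41/12⌉ = 4 students.

4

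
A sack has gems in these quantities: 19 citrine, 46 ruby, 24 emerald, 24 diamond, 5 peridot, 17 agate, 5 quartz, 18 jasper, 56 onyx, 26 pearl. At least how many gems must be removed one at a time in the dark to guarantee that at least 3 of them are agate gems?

226

In the worst case for collecting agate gems, every non-agate gem comes out first.
There are 19 + 46 + 24 + 24 + 5 + 5 + 18 + 56 + 26 = 223 non-agate gems altogether.
After those, each further gem must be agate, so 223 + 3 = 226 draws guarantee 3 agate gems.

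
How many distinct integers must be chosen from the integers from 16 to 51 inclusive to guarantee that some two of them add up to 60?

23

Group the elements by complementary pair {x, 60−x}: {16,44}, {17,43}, {18,42}, …, giving 14 two-element pairs, the single value 30 (it cannot pair with itself since the integers are distinct), and 7 integers whose partner 60−x falls outside [16,51].
Treating each of those 22 groups as a pigeonhole, one can pick one integer per group — 22 integers — with no two summing to 60.
The 23rd integer lands in an occupied pair, forcing a sum of 60.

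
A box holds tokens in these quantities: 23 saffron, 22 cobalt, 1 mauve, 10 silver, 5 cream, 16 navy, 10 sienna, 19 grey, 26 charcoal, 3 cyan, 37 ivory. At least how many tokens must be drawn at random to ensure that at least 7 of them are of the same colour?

By the pigeonhole principle, put each drawn token into a box by colour. The largest draw with every box below 7 takes min(count, 6) from each colour; colours with fewer than 6 contribute all they have.
Σ min(cᵢ, 6) = 6 + 6 + 1 + 6 + 5 + 6 + 6 + 6 + 6 + 3 + 6 = 57.
Draw number 57 + 1 = 58 must push one box to 7.

58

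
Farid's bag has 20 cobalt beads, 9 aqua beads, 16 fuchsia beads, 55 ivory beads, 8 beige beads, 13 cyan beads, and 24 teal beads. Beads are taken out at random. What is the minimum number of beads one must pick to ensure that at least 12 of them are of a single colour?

An adversary could hand out at most 11 beads per colour (aqua, beige run out sooner): 11 + 9 + 11 + 11 + 8 + 11 + 11 = 72 beads and still no colour has 12.
One more bead lands in a colour already at 11, so 73 draws are enough and 72 are not.

73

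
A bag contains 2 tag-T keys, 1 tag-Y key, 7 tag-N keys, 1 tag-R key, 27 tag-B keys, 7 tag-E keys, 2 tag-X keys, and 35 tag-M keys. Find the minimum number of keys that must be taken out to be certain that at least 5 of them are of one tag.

23

Put each drawn key into a box by tag. The largest draw with every box below 5 takes min(count, 4) from each tag; tags with fewer than 4 contribute all they have.
Σ min(cᵢ, 4) = 2 + 1 + 4 + 1 + 4 + 4 + 2 + 4 = 22.
Draw number 22 + 1 = 23 must push one box to 5.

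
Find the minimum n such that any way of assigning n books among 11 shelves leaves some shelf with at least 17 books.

177

With 176 books one could put exactly 16 in each of the 11 shelves, and no shelf would reach 17.
By pigeonhole, one more book must land in a shelf that already has 16, giving it 17.
So 11 × 16 + 1 = 177 books are required.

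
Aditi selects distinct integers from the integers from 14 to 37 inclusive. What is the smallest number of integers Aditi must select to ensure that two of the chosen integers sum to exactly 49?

14

Two chosen integers sum to 49 exactly when both halves of some pair {x, 49−x} with 14 ≤ x ≤ 49−x ≤ 35 are chosen — 11 such pairs.
The remaining 2 elements (those with no distinct partner in range) can never complete a 49-sum, so the worst case takes all of them and one from each pair: 2 + 11 = 13.
By pigeonhole, the 14th integer has to be the second member of some pair, so 13 + 1 = 14.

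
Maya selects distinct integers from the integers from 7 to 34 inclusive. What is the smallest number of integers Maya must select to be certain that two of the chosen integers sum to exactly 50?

A set avoiding the sum 50 can contain at most one of each pair {x, 50−x}, plus the 10 elements whose complement lies outside the range or equal to its own complement.
The integers 7, …, 25 (19 of them) are such a set: any two sum to at least 7+8 = 15 and at most 24+25 = 49 < 50.
Any 20th integer completes one of the 9 pairs, so 20 choices force a sum of 50.

20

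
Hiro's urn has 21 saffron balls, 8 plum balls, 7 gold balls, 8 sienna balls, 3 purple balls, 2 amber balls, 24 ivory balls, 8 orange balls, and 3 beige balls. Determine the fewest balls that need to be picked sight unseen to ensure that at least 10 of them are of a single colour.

The 9 colours are the holes; the balls drawn are the pigeons.
To avoid 10 of any one colour, the worst case takes at most 9 of each colour, or every ball of a colour that has fewer than 9.
That gives 9 + 8 + 7 + 8 + 3 + 2 + 9 + 8 + 3 = 57 balls with no colour reaching 10.
The next ball forces some colour to 10, so 57 + 1 = 58.

58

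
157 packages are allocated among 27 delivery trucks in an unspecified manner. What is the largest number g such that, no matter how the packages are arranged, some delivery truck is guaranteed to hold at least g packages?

The 27 delivery trucks are the holes and the 157 packages are the pigeons.
If every delivery truck held at most 5 packages, the total would be at most 27 × 5 = 135, which is less than 157.
So some delivery truck holds at least ⌈157/27⌉ = 6 packages.

6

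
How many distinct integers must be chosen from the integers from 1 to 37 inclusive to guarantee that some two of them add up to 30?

24

A set avoiding the sum 30 can contain at most one of each pair {x, 30−x}, plus the 9 elements whose complement lies outside the range or equal to its own complement.
The integers 15, …, 37 (23 of them) are such a set: any two sum to at least 15+16 = 31 > 30.
Any 24th integer completes one of the 14 pairs, so 24 choices force a sum of 30.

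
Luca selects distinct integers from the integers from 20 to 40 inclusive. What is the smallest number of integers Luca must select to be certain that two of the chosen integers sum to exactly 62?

13

A set avoiding the sum 62 can contain at most one of each pair {x, 62−x}, plus the 3 elements whose complement lies outside the range or equal to its own complement.
The integers 20, …, 31 (12 of them) are such a set: any two sum to at least 20+21 = 41 and at most 30+31 = 61 < 62.
Any 13th integer completes one of the 9 pairs, so 13 choices force a sum of 62.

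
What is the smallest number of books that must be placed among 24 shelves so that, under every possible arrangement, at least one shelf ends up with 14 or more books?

313

With 312 books one could put exactly 13 in each of the 24 shelves, and no shelf would reach 14.
One more book must land in a shelf that already has 13, giving it 14.
So 24 × 13 + 1 = 313 books are required.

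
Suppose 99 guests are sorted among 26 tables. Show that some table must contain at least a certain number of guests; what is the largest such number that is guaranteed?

4

Pigeonhole: the 26 tables are the holes and the 99 guests are the pigeons.
If every table held at most 3 guests, the total would be at most 26 × 3 = 78, which is less than 99.
So some table holds at least ⌈99/26⌉ = 4 guests.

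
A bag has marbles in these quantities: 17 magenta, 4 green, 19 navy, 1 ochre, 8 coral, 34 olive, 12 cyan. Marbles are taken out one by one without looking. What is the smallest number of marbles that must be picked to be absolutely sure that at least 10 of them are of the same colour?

50

By the pigeonhole principle, the 7 colours are the holes; the marbles drawn are the pigeons.
To avoid 10 of any one colour, the worst case takes at most 9 of each colour, or every marble of a colour that has fewer than 9.
That gives 9 + 4 + 9 + 1 + 8 + 9 + 9 = 49 marbles with no colour reaching 10.
The next marble forces some colour to 10, so 49 + 1 = 50.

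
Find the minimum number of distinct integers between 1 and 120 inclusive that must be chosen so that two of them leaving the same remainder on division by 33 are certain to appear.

The 33 residue classes mod 33 are the pigeonholes.
With 33 integers one could put 1 in each residue class and have no class reach 2.
The 34th integer pushes some class to 2, so 33·1 + 1 = 34.

34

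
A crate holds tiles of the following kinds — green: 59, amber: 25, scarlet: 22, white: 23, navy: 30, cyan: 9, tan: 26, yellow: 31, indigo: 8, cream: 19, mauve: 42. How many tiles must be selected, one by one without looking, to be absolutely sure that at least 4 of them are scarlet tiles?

276

In the worst case for collecting scarlet tiles, every non-scarlet tile comes out first.
There are 59 + 25 + 23 + 30 + 9 + 26 + 31 + 8 + 19 + 42 = 272 non-scarlet tiles altogether.
After those, each further tile must be scarlet, so 272 + 4 = 276 draws guarantee 4 scarlet tiles.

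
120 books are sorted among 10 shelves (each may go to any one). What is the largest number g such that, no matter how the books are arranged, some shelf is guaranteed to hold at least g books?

By the pigeonhole principle, the 10 shelves are the holes and the 120 books are the pigeons.
If every shelf held at most 11 books, the total would be at most 10 × 11 = 110, which is less than 120.
So some shelf holds at least ⌈120/10⌉ = 12 books.

12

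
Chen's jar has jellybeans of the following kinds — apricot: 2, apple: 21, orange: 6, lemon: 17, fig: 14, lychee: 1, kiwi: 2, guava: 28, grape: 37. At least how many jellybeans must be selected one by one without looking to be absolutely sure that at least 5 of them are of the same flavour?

An adversary could hand out at most 4 jellybeans per flavour (apricot, lychee, kiwi run out sooner): 2 + 4 + 4 + 4 + 4 + 1 + 2 + 4 + 4 = 29 jellybeans and still no flavour has 5.
By pigeonhole, one more jellybean lands in a flavour already at 4, so 30 draws are enough and 29 are not.

30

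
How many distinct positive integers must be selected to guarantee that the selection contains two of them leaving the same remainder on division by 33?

34

By pigeonhole, the 33 residue classes mod 33 are the pigeonholes.
With 33 integers one could put 1 in each residue class and have no class reach 2.
The 34th integer pushes some class to 2, so 33·1 + 1 = 34.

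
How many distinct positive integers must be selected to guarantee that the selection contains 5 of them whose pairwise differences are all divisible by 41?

165

Integers whose pairwise differences are multiples of 41 are exactly those sharing a remainder mod 41. The 41 residue classes mod 41 are the pigeonholes.
With 164 integers one could put 4 in each residue class and have no class reach 5.
The 165th integer pushes some class to 5, so 41·4 + 1 = 165.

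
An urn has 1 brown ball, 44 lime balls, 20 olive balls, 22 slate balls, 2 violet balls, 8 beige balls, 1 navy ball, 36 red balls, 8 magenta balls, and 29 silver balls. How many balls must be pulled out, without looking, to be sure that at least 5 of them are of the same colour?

33

By pigeonhole, put each drawn ball into a box by colour. The largest draw with every box below 5 takes min(count, 4) from each colour; colours with fewer than 4 contribute all they have.
Σ min(cᵢ, 4) = 1 + 4 + 4 + 4 + 2 + 4 + 1 + 4 + 4 + 4 = 32.
Draw number 32 + 1 = 33 must push one box to 5.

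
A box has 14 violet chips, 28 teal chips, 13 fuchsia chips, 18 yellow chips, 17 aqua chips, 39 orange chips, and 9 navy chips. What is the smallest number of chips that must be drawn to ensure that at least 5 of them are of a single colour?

An adversary could hand out at most 4 chips per colour: 4 + 4 + 4 + 4 + 4 + 4 + 4 = 28 chips and still no colour has 5.
One more chip lands in a colour already at 4, so 29 draws are enough and 28 are not.

29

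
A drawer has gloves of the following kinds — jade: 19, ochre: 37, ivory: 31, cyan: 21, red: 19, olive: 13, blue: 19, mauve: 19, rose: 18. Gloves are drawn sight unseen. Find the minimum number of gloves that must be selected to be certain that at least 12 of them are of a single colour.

100

An adversary could hand out at most 11 gloves per colour: 11 + 11 + 11 + 11 + 11 + 11 + 11 + 11 + 11 = 99 gloves and still no colour has 12.
By the pigeonhole principle, one more glove lands in a colour already at 11, so 100 draws are enough and 99 are not.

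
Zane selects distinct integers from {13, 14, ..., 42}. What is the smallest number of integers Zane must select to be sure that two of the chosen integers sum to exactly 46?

21

A set avoiding the sum 46 can contain at most one of each pair {x, 46−x}, plus the 10 elements whose complement lies outside the range or equal to its own complement.
The integers 23, …, 42 (20 of them) are such a set: any two sum to at least 23+24 = 47 > 46.
Any 21st integer completes one of the 10 pairs, so 21 choices force a sum of 46.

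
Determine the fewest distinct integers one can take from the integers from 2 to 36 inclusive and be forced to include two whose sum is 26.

Two chosen integers sum to 26 exactly when both halves of some pair {x, 26−x} with 2 ≤ x ≤ 26−x ≤ 24 are chosen — 11 such pairs.
The remaining 13 elements (those with no distinct partner in range) can never complete a 26-sum, so the worst case takes all of them and one from each pair: 13 + 11 = 24.
The 25th integer has to be the second member of some pair, so 24 + 1 = 25.

25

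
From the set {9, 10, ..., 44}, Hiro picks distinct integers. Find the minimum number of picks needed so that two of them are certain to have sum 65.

Group the elements by complementary pair {x, 65−x}: {21,44}, {22,43}, {23,42}, …, giving 12 two-element pairs and 12 integers whose partner 65−x falls outside [9,44].
By pigeonhole, treating each of those 24 groups as a pigeonhole, one can pick one integer per group — 24 integers — with no two summing to 65.
The 25th integer lands in an occupied pair, forcing a sum of 65.

25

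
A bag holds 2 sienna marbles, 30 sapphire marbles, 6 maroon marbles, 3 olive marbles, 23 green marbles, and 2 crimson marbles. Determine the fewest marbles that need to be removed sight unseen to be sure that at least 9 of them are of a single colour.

An adversary could hand out at most 8 marbles per colour (4 colours run out sooner): 2 + 8 + 6 + 3 + 8 + 2 = 29 marbles and still no colour has 9.
One more marble lands in a colour already at 8, so 30 draws are enough and 29 are not.

30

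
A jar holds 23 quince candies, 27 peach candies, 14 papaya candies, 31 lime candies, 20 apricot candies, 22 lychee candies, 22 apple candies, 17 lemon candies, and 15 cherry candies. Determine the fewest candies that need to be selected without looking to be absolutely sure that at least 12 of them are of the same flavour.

Put each drawn candy into a box by flavour. The largest draw with every box below 12 takes min(count, 11) from each flavour.
Σ min(cᵢ, 11) = 11 + 11 + 11 + 11 + 11 + 11 + 11 + 11 + 11 = 99.
Draw number 99 + 1 = 100 must push one box to 12.

100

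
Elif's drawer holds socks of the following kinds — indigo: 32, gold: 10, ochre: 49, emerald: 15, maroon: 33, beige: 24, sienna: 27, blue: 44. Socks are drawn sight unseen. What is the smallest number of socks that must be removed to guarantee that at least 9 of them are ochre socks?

In the worst case for collecting ochre socks, every non-ochre sock comes out first.
There are 32 + 10 + 15 + 33 + 24 + 27 + 44 = 185 non-ochre socks altogether.
After those, each further sock must be ochre, so 185 + 9 = 194 draws guarantee 9 ochre socks.

194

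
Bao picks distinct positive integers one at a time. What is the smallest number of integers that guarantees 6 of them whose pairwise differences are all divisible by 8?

41

Integers whose pairwise differences are multiples of 8 are exactly those sharing a remainder mod 8. The 8 residue classes mod 8 are the pigeonholes.
With 40 integers one could put 5 in each residue class and have no class reach 6.
The 41st integer pushes some class to 6, so 8·5 + 1 = 41.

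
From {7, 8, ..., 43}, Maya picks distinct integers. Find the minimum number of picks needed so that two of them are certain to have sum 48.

Two chosen integers sum to 48 exactly when both halves of some pair {x, 48−x} with 7 ≤ x ≤ 48−x ≤ 41 are chosen — 17 such pairs.
The remaining 3 elements (those with no distinct partner in range) can never complete a 48-sum, so the worst case takes all of them and one from each pair: 3 + 17 = 20.
The 21st integer has to be the second member of some pair, so 20 + 1 = 21.

21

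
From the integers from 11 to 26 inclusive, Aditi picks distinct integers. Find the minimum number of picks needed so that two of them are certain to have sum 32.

Two chosen integers sum to 32 exactly when both halves of some pair {x, 32−x} with 11 ≤ x ≤ 32−x ≤ 21 are chosen — 5 such pairs.
The remaining 6 elements (those with no distinct partner in range) can never complete a 32-sum, so the worst case takes all of them and one from each pair: 6 + 5 = 11.
By pigeonhole, the 12th integer has to be the second member of some pair, so 11 + 1 = 12.

12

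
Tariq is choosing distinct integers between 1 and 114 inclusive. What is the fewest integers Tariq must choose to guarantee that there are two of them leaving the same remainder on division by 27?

28

The 27 residue classes mod 27 are the pigeonholes.
With 27 integers one could put 1 in each residue class and have no class reach 2.
The 28th integer pushes some class to 2, so 27·1 + 1 = 28.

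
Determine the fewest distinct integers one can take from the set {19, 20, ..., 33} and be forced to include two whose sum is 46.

12

A set avoiding the sum 46 can contain at most one of each pair {x, 46−x}, plus the 7 elements whose complement lies outside the range or equal to its own complement.
The integers 23, …, 33 (11 of them) are such a set: any two sum to at least 23+24 = 47 > 46.
Pigeonhole: any 12th integer completes one of the 4 pairs, so 12 choices force a sum of 46.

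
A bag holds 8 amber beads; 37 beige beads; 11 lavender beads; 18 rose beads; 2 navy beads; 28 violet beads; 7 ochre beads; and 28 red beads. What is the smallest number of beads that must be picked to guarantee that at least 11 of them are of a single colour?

68

An adversary could hand out at most 10 beads per colour (amber, navy, ochre run out sooner): 8 + 10 + 10 + 10 + 2 + 10 + 7 + 10 = 67 beads and still no colour has 11.
Pigeonhole: one more bead lands in a colour already at 10, so 68 draws are enough and 67 are not.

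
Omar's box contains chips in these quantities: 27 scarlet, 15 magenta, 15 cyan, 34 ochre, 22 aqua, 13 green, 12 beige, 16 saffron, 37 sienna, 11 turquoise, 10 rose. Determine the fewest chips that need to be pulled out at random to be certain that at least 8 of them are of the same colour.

An adversary could hand out at most 7 chips per colour: 7 + 7 + 7 + 7 + 7 + 7 + 7 + 7 + 7 + 7 + 7 = 77 chips and still no colour has 8.
One more chip lands in a colour already at 7, so 78 draws are enough and 77 are not.

78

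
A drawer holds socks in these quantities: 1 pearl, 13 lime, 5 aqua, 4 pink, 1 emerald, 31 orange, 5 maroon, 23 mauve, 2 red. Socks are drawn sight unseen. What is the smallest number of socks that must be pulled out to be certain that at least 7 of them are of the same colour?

Put each drawn sock into a box by colour. The largest draw with every box below 7 takes min(count, 6) from each colour; colours with fewer than 6 contribute all they have.
Σ min(cᵢ, 6) = 1 + 6 + 5 + 4 + 1 + 6 + 5 + 6 + 2 = 36.
Draw number 36 + 1 = 37 must push one box to 7.

37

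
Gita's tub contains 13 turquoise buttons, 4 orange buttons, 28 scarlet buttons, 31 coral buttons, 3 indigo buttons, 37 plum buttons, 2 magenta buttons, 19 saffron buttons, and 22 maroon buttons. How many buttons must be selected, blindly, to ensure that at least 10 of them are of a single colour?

By pigeonhole, the 9 colours are the holes; the buttons drawn are the pigeons.
To avoid 10 of any one colour, the worst case takes at most 9 of each colour, or every button of a colour that has fewer than 9.
That gives 9 + 4 + 9 + 9 + 3 + 9 + 2 + 9 + 9 = 63 buttons with no colour reaching 10.
The next button forces some colour to 10, so 63 + 1 = 64.

64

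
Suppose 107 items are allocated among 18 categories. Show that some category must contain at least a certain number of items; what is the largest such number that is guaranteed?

6

The 18 categories are the holes and the 107 items are the pigeons.
If every category held at most 5 items, the total would be at most 18 × 5 = 90, which is less than 107.
So some category holds at least ⌈107/18⌉ = 6 items.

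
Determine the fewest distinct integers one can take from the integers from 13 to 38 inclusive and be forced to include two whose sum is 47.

16

A set avoiding the sum 47 can contain at most one of each pair {x, 47−x}, plus the 4 elements whose complement lies outside the range.
The integers 24, …, 38 (15 of them) are such a set: any two sum to at least 24+25 = 49 > 47.
By the pigeonhole principle, any 16th integer completes one of the 11 pairs, so 16 choices force a sum of 47.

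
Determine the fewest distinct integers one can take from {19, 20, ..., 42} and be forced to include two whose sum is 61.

13

Two chosen integers sum to 61 exactly when both halves of some pair {x, 61−x} with 19 ≤ x ≤ 61−x ≤ 42 are chosen — 12 such pairs.
Every element belongs to one of those pairs, so the worst case picks one from each: 12 integers.
By pigeonhole, the 13th integer has to be the second member of some pair, so 12 + 1 = 13.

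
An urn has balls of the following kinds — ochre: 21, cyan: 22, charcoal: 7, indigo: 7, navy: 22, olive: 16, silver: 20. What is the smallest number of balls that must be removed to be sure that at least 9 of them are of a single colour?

55

By pigeonhole, put each drawn ball into a box by colour. The largest draw with every box below 9 takes min(count, 8) from each colour; colours with fewer than 8 contribute all they have.
Σ min(cᵢ, 8) = 8 + 8 + 7 + 7 + 8 + 8 + 8 = 54.
Draw number 54 + 1 = 55 must push one box to 9.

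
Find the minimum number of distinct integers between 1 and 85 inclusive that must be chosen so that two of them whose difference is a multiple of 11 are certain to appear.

12

Integers whose pairwise differences are multiples of 11 are exactly those sharing a remainder mod 11. Pigeonhole: the 11 residue classes mod 11 are the pigeonholes.
With 11 integers one could put 1 in each residue class and have no class reach 2.
The 12th integer pushes some class to 2, so 11·1 + 1 = 12.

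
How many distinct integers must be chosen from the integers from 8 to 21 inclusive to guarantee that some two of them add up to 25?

10

A set avoiding the sum 25 can contain at most one of each pair {x, 25−x}, plus the 4 elements whose complement lies outside the range.
The integers 13, …, 21 (9 of them) are such a set: any two sum to at least 13+14 = 27 > 25.
Any 10th integer completes one of the 5 pairs, so 10 choices force a sum of 25.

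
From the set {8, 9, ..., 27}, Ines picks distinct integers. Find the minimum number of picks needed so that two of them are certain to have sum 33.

Group the elements by complementary pair {x, 33−x}: {8,25}, {9,24}, {10,23}, …, giving 9 two-element pairs and 2 integers whose partner 33−x falls outside [8,27].
Treating each of those 11 groups as a pigeonhole, one can pick one integer per group — 11 integers — with no two summing to 33.
The 12th integer lands in an occupied pair, forcing a sum of 33.

12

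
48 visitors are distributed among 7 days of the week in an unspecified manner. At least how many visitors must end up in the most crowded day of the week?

The 7 days of the week are the holes and the 48 visitors are the pigeons.
If every day of the week held at most 6 visitors, the total would be at most 7 × 6 = 42, which is less than 48.
So some day of the week holds at least ⌈48/7⌉ = 7 visitors.

7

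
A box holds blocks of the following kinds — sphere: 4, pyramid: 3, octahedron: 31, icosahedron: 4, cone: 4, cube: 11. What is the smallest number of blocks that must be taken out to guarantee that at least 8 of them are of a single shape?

Pigeonhole: put each drawn block into a box by shape. The largest draw with every box below 8 takes min(count, 7) from each shape; shapes with fewer than 7 contribute all they have.
Σ min(cᵢ, 7) = 4 + 3 + 7 + 4 + 4 + 7 = 29.
Draw number 29 + 1 = 30 must push one box to 8.

30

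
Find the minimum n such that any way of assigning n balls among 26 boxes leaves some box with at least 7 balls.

With 156 balls one could put exactly 6 in each of the 26 boxes, and no box would reach 7.
By the pigeonhole principle, one more ball must land in a box that already has 6, giving it 7.
So 26 × 6 + 1 = 157 balls are required.

157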